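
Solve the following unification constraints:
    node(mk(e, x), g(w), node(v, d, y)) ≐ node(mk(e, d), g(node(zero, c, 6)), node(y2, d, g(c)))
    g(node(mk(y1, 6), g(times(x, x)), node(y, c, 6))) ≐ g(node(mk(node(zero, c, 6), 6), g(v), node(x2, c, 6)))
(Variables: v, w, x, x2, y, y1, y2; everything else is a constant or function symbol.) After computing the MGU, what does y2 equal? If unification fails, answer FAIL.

times(d, d)

Decompose node/3: mk(e, x) ≐ mk(e, d),  g(w) ≐ g(node(zero, c, 6)),  node(v, d, y) ≐ node(y2, d, g(c)).
Decompose mk/2: e ≐ e,  x ≐ d.
Delete trivial equation e ≐ e.
Bind x := d; substituting into the one remaining equation that mentions x gives: g(node(mk(y1, 6), g(times(d, d)), node(y, c, 6))) ≐ g(node(mk(node(zero, c, 6), 6), g(v), node(x2, c, 6))).
Decompose g/1: w ≐ node(zero, c, 6).
Bind w := node(zero, c, 6); no other remaining equation mentions w.
Decompose node/3: v ≐ y2,  d ≐ d,  y ≐ g(c).
Bind v := y2; substituting into the one remaining equation that mentions v gives: g(node(mk(y1, 6), g(times(d, d)), node(y, c, 6))) ≐ g(node(mk(node(zero, c, 6), 6), g(y2), node(x2, c, 6))).
Delete trivial equation d ≐ d.
Bind y := g(c); substituting into the remaining equation gives: g(node(mk(y1, 6), g(times(d, d)), node(g(c), c, 6))) ≐ g(node(mk(node(zero, c, 6), 6), g(y2), node(x2, c, 6))).
Decompose g/1: node(mk(y1, 6), g(times(d, d)), node(g(c), c, 6)) ≐ node(mk(node(zero, c, 6), 6), g(y2), node(x2, c, 6)).
Decompose node/3: mk(y1, 6) ≐ mk(node(zero, c, 6), 6),  g(times(d, d)) ≐ g(y2),  node(g(c), c, 6) ≐ node(x2, c, 6).
Decompose mk/2: y1 ≐ node(zero, c, 6),  6 ≐ 6.
Bind y1 := node(zero, c, 6); no other remaining equation mentions y1.
Delete trivial equation 6 ≐ 6.
Decompose g/1: times(d, d) ≐ y2.
Bind y2 := times(d, d); no other remaining equation mentions y2. Substituting into the earlier binding gives v := times(d, d).
Decompose node/3: g(c) ≐ x2,  c ≐ c,  6 ≐ 6.
Bind x2 := g(c); no other remaining equation mentions x2.
Delete trivial equation c ≐ c.
Delete trivial equation 6 ≐ 6.
MGU = { x -> d, w -> node(zero, c, 6), v -> times(d, d), y -> g(c), y1 -> node(zero, c, 6), y2 -> times(d, d), x2 -> g(c) }, so y2 -> times(d, d).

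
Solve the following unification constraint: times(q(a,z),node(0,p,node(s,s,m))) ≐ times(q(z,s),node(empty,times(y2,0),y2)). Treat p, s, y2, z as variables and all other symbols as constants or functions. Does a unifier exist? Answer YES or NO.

Decompose times/2: q(a,z) ≐ q(z,s),  node(0,p,node(s,s,m)) ≐ node(empty,times(y2,0),y2).
Decompose q/2: a ≐ z,  z ≐ s.
Bind z := a; substituting into the one remaining equation that mentions z gives: a ≐ s.
Bind s := a; substituting into the remaining equation gives: node(0,p,node(a,a,m)) ≐ node(empty,times(y2,0),y2).
Decompose node/3: 0 ≐ empty,  p ≐ times(y2,0),  node(a,a,m) ≐ y2.
Clash: constants 0 and empty differ; no unifier exists.

NO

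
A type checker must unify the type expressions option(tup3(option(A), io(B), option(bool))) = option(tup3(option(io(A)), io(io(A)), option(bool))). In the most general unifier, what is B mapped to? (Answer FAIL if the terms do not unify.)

Decompose option/1: tup3(option(A), io(B), option(bool)) = tup3(option(io(A)), io(io(A)), option(bool)).
Decompose tup3/3: option(A) = option(io(A)),  io(B) = io(io(A)),  option(bool) = option(bool).
Decompose option/1: A = io(A).
Occurs check fails: A occurs in io(A); the equation A = io(A) has no finite solution.

FAIL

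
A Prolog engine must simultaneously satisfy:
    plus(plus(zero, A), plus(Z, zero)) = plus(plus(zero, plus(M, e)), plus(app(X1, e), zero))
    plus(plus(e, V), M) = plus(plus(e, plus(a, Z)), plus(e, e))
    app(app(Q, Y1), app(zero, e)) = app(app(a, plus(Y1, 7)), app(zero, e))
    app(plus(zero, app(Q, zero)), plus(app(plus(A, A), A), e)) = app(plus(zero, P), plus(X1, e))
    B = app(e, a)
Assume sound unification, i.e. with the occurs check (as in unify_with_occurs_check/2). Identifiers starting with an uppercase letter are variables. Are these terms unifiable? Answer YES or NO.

Decompose plus/2: plus(zero, A) = plus(zero, plus(M, e)),  plus(Z, zero) = plus(app(X1, e), zero).
Decompose plus/2: zero = zero,  A = plus(M, e).
Delete trivial equation zero = zero.
Bind A := plus(M, e); substituting into the one remaining equation that mentions A gives: app(plus(zero, app(Q, zero)), plus(app(plus(plus(M, e), plus(M, e)), plus(M, e)), e)) = app(plus(zero, P), plus(X1, e)).
Decompose plus/2: Z = app(X1, e),  zero = zero.
Bind Z := app(X1, e); substituting into the one remaining equation that mentions Z gives: plus(plus(e, V), M) = plus(plus(e, plus(a, app(X1, e))), plus(e, e)).
Delete trivial equation zero = zero.
Decompose plus/2: plus(e, V) = plus(e, plus(a, app(X1, e))),  M = plus(e, e).
Decompose plus/2: e = e,  V = plus(a, app(X1, e)).
Delete trivial equation e = e.
Bind V := plus(a, app(X1, e)); no other remaining equation mentions V.
Bind M := plus(e, e); substituting into the one remaining equation that mentions M gives: app(plus(zero, app(Q, zero)), plus(app(plus(plus(plus(e, e), e), plus(plus(e, e), e)), plus(plus(e, e), e)), e)) = app(plus(zero, P), plus(X1, e)). Substituting into the earlier binding gives A := plus(plus(e, e), e).
Decompose app/2: app(Q, Y1) = app(a, plus(Y1, 7)),  app(zero, e) = app(zero, e).
Decompose app/2: Q = a,  Y1 = plus(Y1, 7).
Bind Q := a; substituting into the one remaining equation that mentions Q gives: app(plus(zero, app(a, zero)), plus(app(plus(plus(plus(e, e), e), plus(plus(e, e), e)), plus(plus(e, e), e)), e)) = app(plus(zero, P), plus(X1, e)).
Occurs check fails: Y1 occurs in plus(Y1, 7); the equation Y1 = plus(Y1, 7) has no finite solution.

NO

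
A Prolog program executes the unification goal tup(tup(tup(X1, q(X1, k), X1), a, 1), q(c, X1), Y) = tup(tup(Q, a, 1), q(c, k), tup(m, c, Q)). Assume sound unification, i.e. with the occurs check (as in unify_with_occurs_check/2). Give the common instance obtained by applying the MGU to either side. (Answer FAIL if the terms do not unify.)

Decompose tup/3: tup(tup(X1, q(X1, k), X1), a, 1) = tup(Q, a, 1),  q(c, X1) = q(c, k),  Y = tup(m, c, Q).
Decompose tup/3: tup(X1, q(X1, k), X1) = Q,  a = a,  1 = 1.
Bind Q := tup(X1, q(X1, k), X1); substituting into the one remaining equation that mentions Q gives: Y = tup(m, c, tup(X1, q(X1, k), X1)).
Delete trivial equation a = a.
Delete trivial equation 1 = 1.
Decompose q/2: c = c,  X1 = k.
Delete trivial equation c = c.
Bind X1 := k; substituting into the remaining equation gives: Y = tup(m, c, tup(k, q(k, k), k)). Substituting into the earlier binding gives Q := tup(k, q(k, k), k).
Bind Y := tup(m, c, tup(k, q(k, k), k)).
Applying the MGU to either side gives tup(tup(tup(k, q(k, k), k), a, 1), q(c, k), tup(m, c, tup(k, q(k, k), k))).

tup(tup(tup(k, q(k, k), k), a, 1), q(c, k), tup(m, c, tup(k, q(k, k), k)))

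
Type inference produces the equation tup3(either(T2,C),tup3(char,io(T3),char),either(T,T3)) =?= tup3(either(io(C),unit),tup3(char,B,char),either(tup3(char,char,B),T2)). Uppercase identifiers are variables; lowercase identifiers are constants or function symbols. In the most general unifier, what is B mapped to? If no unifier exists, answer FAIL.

io(io(unit))

Decompose tup3/3: either(T2,C) =?= either(io(C),unit),  tup3(char,io(T3),char) =?= tup3(char,B,char),  either(T,T3) =?= either(tup3(char,char,B),T2).
Decompose either/2: T2 =?= io(C),  C =?= unit.
Bind T2 := io(C); substituting into the one remaining equation that mentions T2 gives: either(T,T3) =?= either(tup3(char,char,B),io(C)).
Bind C := unit; substituting into the one remaining equation that mentions C gives: either(T,T3) =?= either(tup3(char,char,B),io(unit)). Substituting into the earlier binding gives T2 := io(unit).
Decompose tup3/3: char =?= char,  io(T3) =?= B,  char =?= char.
Delete trivial equation char =?= char.
Bind B := io(T3); substituting into the one remaining equation that mentions B gives: either(T,T3) =?= either(tup3(char,char,io(T3)),io(unit)).
Delete trivial equation char =?= char.
Decompose either/2: T =?= tup3(char,char,io(T3)),  T3 =?= io(unit).
Bind T := tup3(char,char,io(T3)); no other remaining equation mentions T.
Bind T3 := io(unit). Substituting into the earlier bindings gives B := io(io(unit)), T := tup3(char,char,io(io(unit))).
MGU = { T2 ↦ io(unit), C ↦ unit, B ↦ io(io(unit)), T ↦ tup3(char,char,io(io(unit))), T3 ↦ io(unit) }, so B ↦ io(io(unit)).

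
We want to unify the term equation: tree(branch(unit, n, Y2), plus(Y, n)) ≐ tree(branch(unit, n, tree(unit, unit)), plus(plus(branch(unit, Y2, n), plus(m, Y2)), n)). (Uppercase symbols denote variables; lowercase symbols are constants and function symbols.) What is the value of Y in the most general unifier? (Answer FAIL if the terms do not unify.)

Decompose tree/2: branch(unit, n, Y2) ≐ branch(unit, n, tree(unit, unit)),  plus(Y, n) ≐ plus(plus(branch(unit, Y2, n), plus(m, Y2)), n).
Decompose branch/3: unit ≐ unit,  n ≐ n,  Y2 ≐ tree(unit, unit).
Delete trivial equation unit ≐ unit.
Delete trivial equation n ≐ n.
Bind Y2 := tree(unit, unit); substituting into the remaining equation gives: plus(Y, n) ≐ plus(plus(branch(unit, tree(unit, unit), n), plus(m, tree(unit, unit))), n).
Decompose plus/2: Y ≐ plus(branch(unit, tree(unit, unit), n), plus(m, tree(unit, unit))),  n ≐ n.
Bind Y := plus(branch(unit, tree(unit, unit), n), plus(m, tree(unit, unit))); no other remaining equation mentions Y.
Delete trivial equation n ≐ n.
MGU = { Y2 ↦ tree(unit, unit), Y ↦ plus(branch(unit, tree(unit, unit), n), plus(m, tree(unit, unit))) }, so Y ↦ plus(branch(unit, tree(unit, unit), n), plus(m, tree(unit, unit))).

plus(branch(unit, tree(unit, unit), n), plus(m, tree(unit, unit)))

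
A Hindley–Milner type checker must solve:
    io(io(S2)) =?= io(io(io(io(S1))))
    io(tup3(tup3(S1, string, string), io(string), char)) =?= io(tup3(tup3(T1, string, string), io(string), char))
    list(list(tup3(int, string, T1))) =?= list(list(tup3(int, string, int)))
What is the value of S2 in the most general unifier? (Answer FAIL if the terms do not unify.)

Decompose io/1: io(S2) =?= io(io(io(S1))).
Decompose io/1: S2 =?= io(io(S1)).
Bind S2 := io(io(S1)); no other remaining equation mentions S2.
Decompose io/1: tup3(tup3(S1, string, string), io(string), char) =?= tup3(tup3(T1, string, string), io(string), char).
Decompose tup3/3: tup3(S1, string, string) =?= tup3(T1, string, string),  io(string) =?= io(string),  char =?= char.
Decompose tup3/3: S1 =?= T1,  string =?= string,  string =?= string.
Bind S1 := T1; no other remaining equation mentions S1. Substituting into the earlier binding gives S2 := io(io(T1)).
Delete trivial equation string =?= string.
Delete trivial equation string =?= string.
Delete trivial equation io(string) =?= io(string).
Delete trivial equation char =?= char.
Decompose list/1: list(tup3(int, string, T1)) =?= list(tup3(int, string, int)).
Decompose list/1: tup3(int, string, T1) =?= tup3(int, string, int).
Decompose tup3/3: int =?= int,  string =?= string,  T1 =?= int.
Delete trivial equation int =?= int.
Delete trivial equation string =?= string.
Bind T1 := int. Substituting into the earlier bindings gives S2 := io(io(int)), S1 := int.
MGU = { S2 := io(io(int)), S1 := int, T1 := int }, so S2 := io(io(int)).

io(io(int))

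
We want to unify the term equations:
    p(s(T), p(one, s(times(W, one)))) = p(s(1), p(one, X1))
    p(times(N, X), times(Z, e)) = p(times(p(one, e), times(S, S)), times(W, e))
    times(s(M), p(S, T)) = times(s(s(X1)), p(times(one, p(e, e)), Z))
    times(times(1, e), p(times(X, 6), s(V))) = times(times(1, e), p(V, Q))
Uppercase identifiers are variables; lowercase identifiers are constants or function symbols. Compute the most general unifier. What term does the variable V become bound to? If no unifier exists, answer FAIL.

times(times(times(one, p(e, e)), times(one, p(e, e))), 6)

Decompose p/2: s(T) = s(1),  p(one, s(times(W, one))) = p(one, X1).
Decompose s/1: T = 1.
Bind T := 1; substituting into the one remaining equation that mentions T gives: times(s(M), p(S, 1)) = times(s(s(X1)), p(times(one, p(e, e)), Z)).
Decompose p/2: one = one,  s(times(W, one)) = X1.
Delete trivial equation one = one.
Bind X1 := s(times(W, one)); substituting into the one remaining equation that mentions X1 gives: times(s(M), p(S, 1)) = times(s(s(s(times(W, one)))), p(times(one, p(e, e)), Z)).
Decompose p/2: times(N, X) = times(p(one, e), times(S, S)),  times(Z, e) = times(W, e).
Decompose times/2: N = p(one, e),  X = times(S, S).
Bind N := p(one, e); no other remaining equation mentions N.
Bind X := times(S, S); substituting into the one remaining equation that mentions X gives: times(times(1, e), p(times(times(S, S), 6), s(V))) = times(times(1, e), p(V, Q)).
Decompose times/2: Z = W,  e = e.
Bind Z := W; substituting into the one remaining equation that mentions Z gives: times(s(M), p(S, 1)) = times(s(s(s(times(W, one)))), p(times(one, p(e, e)), W)).
Delete trivial equation e = e.
Decompose times/2: s(M) = s(s(s(times(W, one)))),  p(S, 1) = p(times(one, p(e, e)), W).
Decompose s/1: M = s(s(times(W, one))).
Bind M := s(s(times(W, one))); no other remaining equation mentions M.
Decompose p/2: S = times(one, p(e, e)),  1 = W.
Bind S := times(one, p(e, e)); substituting into the one remaining equation that mentions S gives: times(times(1, e), p(times(times(times(one, p(e, e)), times(one, p(e, e))), 6), s(V))) = times(times(1, e), p(V, Q)). Substituting into the earlier binding gives X := times(times(one, p(e, e)), times(one, p(e, e))).
Bind W := 1; no other remaining equation mentions W. Substituting into the earlier bindings gives X1 := s(times(1, one)), Z := 1, M := s(s(times(1, one))).
Decompose times/2: times(1, e) = times(1, e),  p(times(times(times(one, p(e, e)), times(one, p(e, e))), 6), s(V)) = p(V, Q).
Delete trivial equation times(1, e) = times(1, e).
Decompose p/2: times(times(times(one, p(e, e)), times(one, p(e, e))), 6) = V,  s(V) = Q.
Bind V := times(times(times(one, p(e, e)), times(one, p(e, e))), 6); substituting into the remaining equation gives: s(times(times(times(one, p(e, e)), times(one, p(e, e))), 6)) = Q.
Bind Q := s(times(times(times(one, p(e, e)), times(one, p(e, e))), 6)).
MGU = { T ↦ 1, X1 ↦ s(times(1, one)), N ↦ p(one, e), X ↦ times(times(one, p(e, e)), times(one, p(e, e))), Z ↦ 1, M ↦ s(s(times(1, one))), S ↦ times(one, p(e, e)), W ↦ 1, V ↦ times(times(times(one, p(e, e)), times(one, p(e, e))), 6), Q ↦ s(times(times(times(one, p(e, e)), times(one, p(e, e))), 6)) }, so V ↦ times(times(times(one, p(e, e)), times(one, p(e, e))), 6).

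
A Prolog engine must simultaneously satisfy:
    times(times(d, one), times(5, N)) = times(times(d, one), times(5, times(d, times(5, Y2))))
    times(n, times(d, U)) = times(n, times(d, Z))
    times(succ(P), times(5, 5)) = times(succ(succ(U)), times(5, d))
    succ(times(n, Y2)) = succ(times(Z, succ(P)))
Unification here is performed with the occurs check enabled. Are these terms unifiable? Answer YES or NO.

Decompose times/2: times(d, one) = times(d, one),  times(5, N) = times(5, times(d, times(5, Y2))).
Delete trivial equation times(d, one) = times(d, one).
Decompose times/2: 5 = 5,  N = times(d, times(5, Y2)).
Delete trivial equation 5 = 5.
Bind N := times(d, times(5, Y2)); no other remaining equation mentions N.
Decompose times/2: n = n,  times(d, U) = times(d, Z).
Delete trivial equation n = n.
Decompose times/2: d = d,  U = Z.
Delete trivial equation d = d.
Bind U := Z; substituting into the one remaining equation that mentions U gives: times(succ(P), times(5, 5)) = times(succ(succ(Z)), times(5, d)).
Decompose times/2: succ(P) = succ(succ(Z)),  times(5, 5) = times(5, d).
Decompose succ/1: P = succ(Z).
Bind P := succ(Z); substituting into the one remaining equation that mentions P gives: succ(times(n, Y2)) = succ(times(Z, succ(succ(Z)))).
Decompose times/2: 5 = 5,  5 = d.
Delete trivial equation 5 = 5.
Clash: constants 5 and d differ; no unifier exists.

NO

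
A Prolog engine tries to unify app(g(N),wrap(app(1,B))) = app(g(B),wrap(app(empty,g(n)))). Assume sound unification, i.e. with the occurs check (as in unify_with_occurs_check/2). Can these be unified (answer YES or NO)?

Decompose app/2: g(N) = g(B),  wrap(app(1,B)) = wrap(app(empty,g(n))).
Decompose g/1: N = B.
Bind N := B; no other remaining equation mentions N.
Decompose wrap/1: app(1,B) = app(empty,g(n)).
Decompose app/2: 1 = empty,  B = g(n).
Clash: constants 1 and empty differ; no unifier exists.

NO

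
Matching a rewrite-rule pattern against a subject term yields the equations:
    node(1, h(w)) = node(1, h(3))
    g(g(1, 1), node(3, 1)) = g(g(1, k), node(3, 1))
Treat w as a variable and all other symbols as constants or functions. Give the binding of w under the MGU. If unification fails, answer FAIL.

FAIL

Decompose node/2: 1 = 1,  h(w) = h(3).
Delete trivial equation 1 = 1.
Decompose h/1: w = 3.
Bind w := 3; no other remaining equation mentions w.
Decompose g/2: g(1, 1) = g(1, k),  node(3, 1) = node(3, 1).
Decompose g/2: 1 = 1,  1 = k.
Delete trivial equation 1 = 1.
Clash: constants 1 and k differ; no unifier exists.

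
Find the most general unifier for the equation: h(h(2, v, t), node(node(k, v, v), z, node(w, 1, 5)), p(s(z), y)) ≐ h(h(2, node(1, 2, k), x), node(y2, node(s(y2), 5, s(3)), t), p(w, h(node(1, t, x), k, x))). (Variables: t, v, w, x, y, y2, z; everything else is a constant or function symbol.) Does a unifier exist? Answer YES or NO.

YES

Decompose h/3: h(2, v, t) ≐ h(2, node(1, 2, k), x),  node(node(k, v, v), z, node(w, 1, 5)) ≐ node(y2, node(s(y2), 5, s(3)), t),  p(s(z), y) ≐ p(w, h(node(1, t, x), k, x)).
Decompose h/3: 2 ≐ 2,  v ≐ node(1, 2, k),  t ≐ x.
Delete trivial equation 2 ≐ 2.
Bind v := node(1, 2, k); substituting into the one remaining equation that mentions v gives: node(node(k, node(1, 2, k), node(1, 2, k)), z, node(w, 1, 5)) ≐ node(y2, node(s(y2), 5, s(3)), t).
Bind t := x; substituting into the remaining equations gives: node(node(k, node(1, 2, k), node(1, 2, k)), z, node(w, 1, 5)) ≐ node(y2, node(s(y2), 5, s(3)), x),  p(s(z), y) ≐ p(w, h(node(1, x, x), k, x)).
Decompose node/3: node(k, node(1, 2, k), node(1, 2, k)) ≐ y2,  z ≐ node(s(y2), 5, s(3)),  node(w, 1, 5) ≐ x.
Bind y2 := node(k, node(1, 2, k), node(1, 2, k)); substituting into the one remaining equation that mentions y2 gives: z ≐ node(s(node(k, node(1, 2, k), node(1, 2, k))), 5, s(3)).
Bind z := node(s(node(k, node(1, 2, k), node(1, 2, k))), 5, s(3)); substituting into the one remaining equation that mentions z gives: p(s(node(s(node(k, node(1, 2, k), node(1, 2, k))), 5, s(3))), y) ≐ p(w, h(node(1, x, x), k, x)).
Bind x := node(w, 1, 5); substituting into the remaining equation gives: p(s(node(s(node(k, node(1, 2, k), node(1, 2, k))), 5, s(3))), y) ≐ p(w, h(node(1, node(w, 1, 5), node(w, 1, 5)), k, node(w, 1, 5))). Substituting into the earlier binding gives t := node(w, 1, 5).
Decompose p/2: s(node(s(node(k, node(1, 2, k), node(1, 2, k))), 5, s(3))) ≐ w,  y ≐ h(node(1, node(w, 1, 5), node(w, 1, 5)), k, node(w, 1, 5)).
Bind w := s(node(s(node(k, node(1, 2, k), node(1, 2, k))), 5, s(3))); substituting into the remaining equation gives: y ≐ h(node(1, node(s(node(s(node(k, node(1, 2, k), node(1, 2, k))), 5, s(3))), 1, 5), node(s(node(s(node(k, node(1, 2, k), node(1, 2, k))), 5, s(3))), 1, 5)), k, node(s(node(s(node(k, node(1, 2, k), node(1, 2, k))), 5, s(3))), 1, 5)). Substituting into the earlier bindings gives t := node(s(node(s(node(k, node(1, 2, k), node(1, 2, k))), 5, s(3))), 1, 5), x := node(s(node(s(node(k, node(1, 2, k), node(1, 2, k))), 5, s(3))), 1, 5).
Bind y := h(node(1, node(s(node(s(node(k, node(1, 2, k), node(1, 2, k))), 5, s(3))), 1, 5), node(s(node(s(node(k, node(1, 2, k), node(1, 2, k))), 5, s(3))), 1, 5)), k, node(s(node(s(node(k, node(1, 2, k), node(1, 2, k))), 5, s(3))), 1, 5)).
No equations remain and no clash or occurs-check failure arose, so a unifier exists.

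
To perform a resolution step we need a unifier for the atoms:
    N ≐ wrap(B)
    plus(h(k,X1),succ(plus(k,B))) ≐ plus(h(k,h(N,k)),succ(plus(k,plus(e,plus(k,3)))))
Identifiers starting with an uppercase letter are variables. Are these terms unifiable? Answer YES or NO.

YES

Bind N := wrap(B); substituting into the remaining equation gives: plus(h(k,X1),succ(plus(k,B))) ≐ plus(h(k,h(wrap(B),k)),succ(plus(k,plus(e,plus(k,3))))).
Decompose plus/2: h(k,X1) ≐ h(k,h(wrap(B),k)),  succ(plus(k,B)) ≐ succ(plus(k,plus(e,plus(k,3)))).
Decompose h/2: k ≐ k,  X1 ≐ h(wrap(B),k).
Delete trivial equation k ≐ k.
Bind X1 := h(wrap(B),k); no other remaining equation mentions X1.
Decompose succ/1: plus(k,B) ≐ plus(k,plus(e,plus(k,3))).
Decompose plus/2: k ≐ k,  B ≐ plus(e,plus(k,3)).
Delete trivial equation k ≐ k.
Bind B := plus(e,plus(k,3)). Substituting into the earlier bindings gives N := wrap(plus(e,plus(k,3))), X1 := h(wrap(plus(e,plus(k,3))),k).
No equations remain and no clash or occurs-check failure arose, so a unifier exists.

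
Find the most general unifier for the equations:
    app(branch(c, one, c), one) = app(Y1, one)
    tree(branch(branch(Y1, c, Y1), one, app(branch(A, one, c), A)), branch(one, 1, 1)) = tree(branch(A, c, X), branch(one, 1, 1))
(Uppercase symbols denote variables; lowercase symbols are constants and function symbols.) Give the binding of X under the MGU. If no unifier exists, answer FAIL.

FAIL

Decompose app/2: branch(c, one, c) = Y1,  one = one.
Bind Y1 := branch(c, one, c); substituting into the one remaining equation that mentions Y1 gives: tree(branch(branch(branch(c, one, c), c, branch(c, one, c)), one, app(branch(A, one, c), A)), branch(one, 1, 1)) = tree(branch(A, c, X), branch(one, 1, 1)).
Delete trivial equation one = one.
Decompose tree/2: branch(branch(branch(c, one, c), c, branch(c, one, c)), one, app(branch(A, one, c), A)) = branch(A, c, X),  branch(one, 1, 1) = branch(one, 1, 1).
Decompose branch/3: branch(branch(c, one, c), c, branch(c, one, c)) = A,  one = c,  app(branch(A, one, c), A) = X.
Bind A := branch(branch(c, one, c), c, branch(c, one, c)); substituting into the one remaining equation that mentions A gives: app(branch(branch(branch(c, one, c), c, branch(c, one, c)), one, c), branch(branch(c, one, c), c, branch(c, one, c))) = X.
Clash: constants one and c differ; no unifier exists.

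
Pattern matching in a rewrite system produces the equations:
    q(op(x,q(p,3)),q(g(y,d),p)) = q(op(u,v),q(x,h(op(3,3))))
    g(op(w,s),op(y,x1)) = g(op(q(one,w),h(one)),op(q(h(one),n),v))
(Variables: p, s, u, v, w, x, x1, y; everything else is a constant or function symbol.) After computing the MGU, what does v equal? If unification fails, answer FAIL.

FAIL

Decompose q/2: op(x,q(p,3)) = op(u,v),  q(g(y,d),p) = q(x,h(op(3,3))).
Decompose op/2: x = u,  q(p,3) = v.
Bind x := u; substituting into the one remaining equation that mentions x gives: q(g(y,d),p) = q(u,h(op(3,3))).
Bind v := q(p,3); substituting into the one remaining equation that mentions v gives: g(op(w,s),op(y,x1)) = g(op(q(one,w),h(one)),op(q(h(one),n),q(p,3))).
Decompose q/2: g(y,d) = u,  p = h(op(3,3)).
Bind u := g(y,d); no other remaining equation mentions u. Substituting into the earlier binding gives x := g(y,d).
Bind p := h(op(3,3)); substituting into the remaining equation gives: g(op(w,s),op(y,x1)) = g(op(q(one,w),h(one)),op(q(h(one),n),q(h(op(3,3)),3))). Substituting into the earlier binding gives v := q(h(op(3,3)),3).
Decompose g/2: op(w,s) = op(q(one,w),h(one)),  op(y,x1) = op(q(h(one),n),q(h(op(3,3)),3)).
Decompose op/2: w = q(one,w),  s = h(one).
Occurs check fails: w occurs in q(one,w); the equation w = q(one,w) has no finite solution.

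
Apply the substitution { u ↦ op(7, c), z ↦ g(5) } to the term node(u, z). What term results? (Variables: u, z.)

node(op(7, c), g(5))

Replace each occurrence of u with op(7, c).
Replace each occurrence of z with g(5).
Result: node(op(7, c), g(5)).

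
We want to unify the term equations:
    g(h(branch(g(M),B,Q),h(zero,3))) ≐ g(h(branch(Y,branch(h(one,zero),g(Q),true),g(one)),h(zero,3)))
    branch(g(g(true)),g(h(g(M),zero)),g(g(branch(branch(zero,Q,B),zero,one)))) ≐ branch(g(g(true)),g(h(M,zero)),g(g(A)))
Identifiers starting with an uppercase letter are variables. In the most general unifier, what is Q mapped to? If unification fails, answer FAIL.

Decompose g/1: h(branch(g(M),B,Q),h(zero,3)) ≐ h(branch(Y,branch(h(one,zero),g(Q),true),g(one)),h(zero,3)).
Decompose h/2: branch(g(M),B,Q) ≐ branch(Y,branch(h(one,zero),g(Q),true),g(one)),  h(zero,3) ≐ h(zero,3).
Decompose branch/3: g(M) ≐ Y,  B ≐ branch(h(one,zero),g(Q),true),  Q ≐ g(one).
Bind Y := g(M); no other remaining equation mentions Y.
Bind B := branch(h(one,zero),g(Q),true); substituting into the one remaining equation that mentions B gives: branch(g(g(true)),g(h(g(M),zero)),g(g(branch(branch(zero,Q,branch(h(one,zero),g(Q),true)),zero,one)))) ≐ branch(g(g(true)),g(h(M,zero)),g(g(A))).
Bind Q := g(one); substituting into the one remaining equation that mentions Q gives: branch(g(g(true)),g(h(g(M),zero)),g(g(branch(branch(zero,g(one),branch(h(one,zero),g(g(one)),true)),zero,one)))) ≐ branch(g(g(true)),g(h(M,zero)),g(g(A))). Substituting into the earlier binding gives B := branch(h(one,zero),g(g(one)),true).
Delete trivial equation h(zero,3) ≐ h(zero,3).
Decompose branch/3: g(g(true)) ≐ g(g(true)),  g(h(g(M),zero)) ≐ g(h(M,zero)),  g(g(branch(branch(zero,g(one),branch(h(one,zero),g(g(one)),true)),zero,one))) ≐ g(g(A)).
Delete trivial equation g(g(true)) ≐ g(g(true)).
Decompose g/1: h(g(M),zero) ≐ h(M,zero).
Decompose h/2: g(M) ≐ M,  zero ≐ zero.
Occurs check fails: M occurs in g(M); the equation M ≐ g(M) has no finite solution.

FAIL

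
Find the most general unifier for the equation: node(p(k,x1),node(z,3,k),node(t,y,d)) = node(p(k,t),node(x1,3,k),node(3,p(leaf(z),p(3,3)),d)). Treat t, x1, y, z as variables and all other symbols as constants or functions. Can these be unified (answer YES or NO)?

Decompose node/3: p(k,x1) = p(k,t),  node(z,3,k) = node(x1,3,k),  node(t,y,d) = node(3,p(leaf(z),p(3,3)),d).
Decompose p/2: k = k,  x1 = t.
Delete trivial equation k = k.
Bind x1 := t; substituting into the one remaining equation that mentions x1 gives: node(z,3,k) = node(t,3,k).
Decompose node/3: z = t,  3 = 3,  k = k.
Bind z := t; substituting into the one remaining equation that mentions z gives: node(t,y,d) = node(3,p(leaf(t),p(3,3)),d).
Delete trivial equation 3 = 3.
Delete trivial equation k = k.
Decompose node/3: t = 3,  y = p(leaf(t),p(3,3)),  d = d.
Bind t := 3; substituting into the one remaining equation that mentions t gives: y = p(leaf(3),p(3,3)). Substituting into the earlier bindings gives x1 := 3, z := 3.
Bind y := p(leaf(3),p(3,3)); no other remaining equation mentions y.
Delete trivial equation d = d.
No equations remain and no clash or occurs-check failure arose, so a unifier exists.

YES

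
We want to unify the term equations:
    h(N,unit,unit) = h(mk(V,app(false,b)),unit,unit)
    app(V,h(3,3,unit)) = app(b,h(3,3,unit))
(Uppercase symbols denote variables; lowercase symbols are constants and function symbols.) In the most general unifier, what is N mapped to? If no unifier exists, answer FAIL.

Decompose h/3: N = mk(V,app(false,b)),  unit = unit,  unit = unit.
Bind N := mk(V,app(false,b)); no other remaining equation mentions N.
Delete trivial equation unit = unit.
Delete trivial equation unit = unit.
Decompose app/2: V = b,  h(3,3,unit) = h(3,3,unit).
Bind V := b; no other remaining equation mentions V. Substituting into the earlier binding gives N := mk(b,app(false,b)).
Delete trivial equation h(3,3,unit) = h(3,3,unit).
MGU = { N := mk(b,app(false,b)), V := b }, so N := mk(b,app(false,b)).

mk(b,app(false,b))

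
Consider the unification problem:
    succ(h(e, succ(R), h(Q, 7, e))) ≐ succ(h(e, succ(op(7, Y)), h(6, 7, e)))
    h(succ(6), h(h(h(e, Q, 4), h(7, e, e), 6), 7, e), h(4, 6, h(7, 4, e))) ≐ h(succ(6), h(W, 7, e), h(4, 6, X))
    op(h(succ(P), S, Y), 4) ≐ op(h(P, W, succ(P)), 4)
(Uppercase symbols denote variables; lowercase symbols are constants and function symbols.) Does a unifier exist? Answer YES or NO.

Decompose succ/1: h(e, succ(R), h(Q, 7, e)) ≐ h(e, succ(op(7, Y)), h(6, 7, e)).
Decompose h/3: e ≐ e,  succ(R) ≐ succ(op(7, Y)),  h(Q, 7, e) ≐ h(6, 7, e).
Delete trivial equation e ≐ e.
Decompose succ/1: R ≐ op(7, Y).
Bind R := op(7, Y); no other remaining equation mentions R.
Decompose h/3: Q ≐ 6,  7 ≐ 7,  e ≐ e.
Bind Q := 6; substituting into the one remaining equation that mentions Q gives: h(succ(6), h(h(h(e, 6, 4), h(7, e, e), 6), 7, e), h(4, 6, h(7, 4, e))) ≐ h(succ(6), h(W, 7, e), h(4, 6, X)).
Delete trivial equation 7 ≐ 7.
Delete trivial equation e ≐ e.
Decompose h/3: succ(6) ≐ succ(6),  h(h(h(e, 6, 4), h(7, e, e), 6), 7, e) ≐ h(W, 7, e),  h(4, 6, h(7, 4, e)) ≐ h(4, 6, X).
Delete trivial equation succ(6) ≐ succ(6).
Decompose h/3: h(h(e, 6, 4), h(7, e, e), 6) ≐ W,  7 ≐ 7,  e ≐ e.
Bind W := h(h(e, 6, 4), h(7, e, e), 6); substituting into the one remaining equation that mentions W gives: op(h(succ(P), S, Y), 4) ≐ op(h(P, h(h(e, 6, 4), h(7, e, e), 6), succ(P)), 4).
Delete trivial equation 7 ≐ 7.
Delete trivial equation e ≐ e.
Decompose h/3: 4 ≐ 4,  6 ≐ 6,  h(7, 4, e) ≐ X.
Delete trivial equation 4 ≐ 4.
Delete trivial equation 6 ≐ 6.
Bind X := h(7, 4, e); no other remaining equation mentions X.
Decompose op/2: h(succ(P), S, Y) ≐ h(P, h(h(e, 6, 4), h(7, e, e), 6), succ(P)),  4 ≐ 4.
Decompose h/3: succ(P) ≐ P,  S ≐ h(h(e, 6, 4), h(7, e, e), 6),  Y ≐ succ(P).
Occurs check fails: P occurs in succ(P); the equation P ≐ succ(P) has no finite solution.

NO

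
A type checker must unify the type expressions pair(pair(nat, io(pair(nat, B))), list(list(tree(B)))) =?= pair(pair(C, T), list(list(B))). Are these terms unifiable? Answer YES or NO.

Decompose pair/2: pair(nat, io(pair(nat, B))) =?= pair(C, T),  list(list(tree(B))) =?= list(list(B)).
Decompose pair/2: nat =?= C,  io(pair(nat, B)) =?= T.
Bind C := nat; no other remaining equation mentions C.
Bind T := io(pair(nat, B)); no other remaining equation mentions T.
Decompose list/1: list(tree(B)) =?= list(B).
Decompose list/1: tree(B) =?= B.
Occurs check fails: B occurs in tree(B); the equation B =?= tree(B) has no finite solution.

NO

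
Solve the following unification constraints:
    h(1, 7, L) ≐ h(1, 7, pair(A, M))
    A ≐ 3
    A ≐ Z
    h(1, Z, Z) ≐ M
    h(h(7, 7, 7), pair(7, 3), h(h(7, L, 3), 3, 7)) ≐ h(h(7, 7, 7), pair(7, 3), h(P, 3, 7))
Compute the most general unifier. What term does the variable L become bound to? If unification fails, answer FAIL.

pair(3, h(1, 3, 3))

Decompose h/3: 1 ≐ 1,  7 ≐ 7,  L ≐ pair(A, M).
Delete trivial equation 1 ≐ 1.
Delete trivial equation 7 ≐ 7.
Bind L := pair(A, M); substituting into the one remaining equation that mentions L gives: h(h(7, 7, 7), pair(7, 3), h(h(7, pair(A, M), 3), 3, 7)) ≐ h(h(7, 7, 7), pair(7, 3), h(P, 3, 7)).
Bind A := 3; substituting into the 2 remaining equations that mention A gives: 3 ≐ Z,  h(h(7, 7, 7), pair(7, 3), h(h(7, pair(3, M), 3), 3, 7)) ≐ h(h(7, 7, 7), pair(7, 3), h(P, 3, 7)). Substituting into the earlier binding gives L := pair(3, M).
Bind Z := 3; substituting into the one remaining equation that mentions Z gives: h(1, 3, 3) ≐ M.
Bind M := h(1, 3, 3); substituting into the remaining equation gives: h(h(7, 7, 7), pair(7, 3), h(h(7, pair(3, h(1, 3, 3)), 3), 3, 7)) ≐ h(h(7, 7, 7), pair(7, 3), h(P, 3, 7)). Substituting into the earlier binding gives L := pair(3, h(1, 3, 3)).
Decompose h/3: h(7, 7, 7) ≐ h(7, 7, 7),  pair(7, 3) ≐ pair(7, 3),  h(h(7, pair(3, h(1, 3, 3)), 3), 3, 7) ≐ h(P, 3, 7).
Delete trivial equation h(7, 7, 7) ≐ h(7, 7, 7).
Delete trivial equation pair(7, 3) ≐ pair(7, 3).
Decompose h/3: h(7, pair(3, h(1, 3, 3)), 3) ≐ P,  3 ≐ 3,  7 ≐ 7.
Bind P := h(7, pair(3, h(1, 3, 3)), 3); no other remaining equation mentions P.
Delete trivial equation 3 ≐ 3.
Delete trivial equation 7 ≐ 7.
MGU = { L := pair(3, h(1, 3, 3)), A := 3, Z := 3, M := h(1, 3, 3), P := h(7, pair(3, h(1, 3, 3)), 3) }, so L := pair(3, h(1, 3, 3)).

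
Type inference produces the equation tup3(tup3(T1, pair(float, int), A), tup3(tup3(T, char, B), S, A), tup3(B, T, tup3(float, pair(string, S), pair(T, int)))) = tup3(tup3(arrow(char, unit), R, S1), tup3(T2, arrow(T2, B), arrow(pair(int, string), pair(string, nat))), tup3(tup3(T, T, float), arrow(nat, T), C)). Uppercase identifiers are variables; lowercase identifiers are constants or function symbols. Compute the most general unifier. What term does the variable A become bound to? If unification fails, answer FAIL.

FAIL

Decompose tup3/3: tup3(T1, pair(float, int), A) = tup3(arrow(char, unit), R, S1),  tup3(tup3(T, char, B), S, A) = tup3(T2, arrow(T2, B), arrow(pair(int, string), pair(string, nat))),  tup3(B, T, tup3(float, pair(string, S), pair(T, int))) = tup3(tup3(T, T, float), arrow(nat, T), C).
Decompose tup3/3: T1 = arrow(char, unit),  pair(float, int) = R,  A = S1.
Bind T1 := arrow(char, unit); no other remaining equation mentions T1.
Bind R := pair(float, int); no other remaining equation mentions R.
Bind A := S1; substituting into the one remaining equation that mentions A gives: tup3(tup3(T, char, B), S, S1) = tup3(T2, arrow(T2, B), arrow(pair(int, string), pair(string, nat))).
Decompose tup3/3: tup3(T, char, B) = T2,  S = arrow(T2, B),  S1 = arrow(pair(int, string), pair(string, nat)).
Bind T2 := tup3(T, char, B); substituting into the one remaining equation that mentions T2 gives: S = arrow(tup3(T, char, B), B).
Bind S := arrow(tup3(T, char, B), B); substituting into the one remaining equation that mentions S gives: tup3(B, T, tup3(float, pair(string, arrow(tup3(T, char, B), B)), pair(T, int))) = tup3(tup3(T, T, float), arrow(nat, T), C).
Bind S1 := arrow(pair(int, string), pair(string, nat)); no other remaining equation mentions S1. Substituting into the earlier binding gives A := arrow(pair(int, string), pair(string, nat)).
Decompose tup3/3: B = tup3(T, T, float),  T = arrow(nat, T),  tup3(float, pair(string, arrow(tup3(T, char, B), B)), pair(T, int)) = C.
Bind B := tup3(T, T, float); substituting into the one remaining equation that mentions B gives: tup3(float, pair(string, arrow(tup3(T, char, tup3(T, T, float)), tup3(T, T, float))), pair(T, int)) = C. Substituting into the earlier bindings gives T2 := tup3(T, char, tup3(T, T, float)), S := arrow(tup3(T, char, tup3(T, T, float)), tup3(T, T, float)).
Occurs check fails: T occurs in arrow(nat, T); the equation T = arrow(nat, T) has no finite solution.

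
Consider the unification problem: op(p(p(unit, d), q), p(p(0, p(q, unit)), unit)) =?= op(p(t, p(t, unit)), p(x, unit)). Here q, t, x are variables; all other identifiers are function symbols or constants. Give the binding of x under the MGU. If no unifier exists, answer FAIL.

p(0, p(p(p(unit, d), unit), unit))

Decompose op/2: p(p(unit, d), q) =?= p(t, p(t, unit)),  p(p(0, p(q, unit)), unit) =?= p(x, unit).
Decompose p/2: p(unit, d) =?= t,  q =?= p(t, unit).
Bind t := p(unit, d); substituting into the one remaining equation that mentions t gives: q =?= p(p(unit, d), unit).
Bind q := p(p(unit, d), unit); substituting into the remaining equation gives: p(p(0, p(p(p(unit, d), unit), unit)), unit) =?= p(x, unit).
Decompose p/2: p(0, p(p(p(unit, d), unit), unit)) =?= x,  unit =?= unit.
Bind x := p(0, p(p(p(unit, d), unit), unit)); no other remaining equation mentions x.
Delete trivial equation unit =?= unit.
MGU = { t ↦ p(unit, d), q ↦ p(p(unit, d), unit), x ↦ p(0, p(p(p(unit, d), unit), unit)) }, so x ↦ p(0, p(p(p(unit, d), unit), unit)).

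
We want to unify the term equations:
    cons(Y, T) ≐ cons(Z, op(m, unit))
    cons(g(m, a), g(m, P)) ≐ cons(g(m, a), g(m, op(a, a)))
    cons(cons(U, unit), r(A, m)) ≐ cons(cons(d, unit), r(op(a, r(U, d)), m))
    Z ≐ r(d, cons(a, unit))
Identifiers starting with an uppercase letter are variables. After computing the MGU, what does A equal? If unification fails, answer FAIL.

Decompose cons/2: Y ≐ Z,  T ≐ op(m, unit).
Bind Y := Z; no other remaining equation mentions Y.
Bind T := op(m, unit); no other remaining equation mentions T.
Decompose cons/2: g(m, a) ≐ g(m, a),  g(m, P) ≐ g(m, op(a, a)).
Delete trivial equation g(m, a) ≐ g(m, a).
Decompose g/2: m ≐ m,  P ≐ op(a, a).
Delete trivial equation m ≐ m.
Bind P := op(a, a); no other remaining equation mentions P.
Decompose cons/2: cons(U, unit) ≐ cons(d, unit),  r(A, m) ≐ r(op(a, r(U, d)), m).
Decompose cons/2: U ≐ d,  unit ≐ unit.
Bind U := d; substituting into the one remaining equation that mentions U gives: r(A, m) ≐ r(op(a, r(d, d)), m).
Delete trivial equation unit ≐ unit.
Decompose r/2: A ≐ op(a, r(d, d)),  m ≐ m.
Bind A := op(a, r(d, d)); no other remaining equation mentions A.
Delete trivial equation m ≐ m.
Bind Z := r(d, cons(a, unit)). Substituting into the earlier binding gives Y := r(d, cons(a, unit)).
MGU = { Y := r(d, cons(a, unit)), T := op(m, unit), P := op(a, a), U := d, A := op(a, r(d, d)), Z := r(d, cons(a, unit)) }, so A := op(a, r(d, d)).

op(a, r(d, d))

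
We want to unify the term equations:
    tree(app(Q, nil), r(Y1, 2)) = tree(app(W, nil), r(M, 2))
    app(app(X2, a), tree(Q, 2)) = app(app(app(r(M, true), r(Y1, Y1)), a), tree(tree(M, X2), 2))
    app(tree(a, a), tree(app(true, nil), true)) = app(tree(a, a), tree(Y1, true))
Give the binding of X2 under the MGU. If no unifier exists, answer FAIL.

Decompose tree/2: app(Q, nil) = app(W, nil),  r(Y1, 2) = r(M, 2).
Decompose app/2: Q = W,  nil = nil.
Bind Q := W; substituting into the one remaining equation that mentions Q gives: app(app(X2, a), tree(W, 2)) = app(app(app(r(M, true), r(Y1, Y1)), a), tree(tree(M, X2), 2)).
Delete trivial equation nil = nil.
Decompose r/2: Y1 = M,  2 = 2.
Bind Y1 := M; substituting into the 2 remaining equations that mention Y1 gives: app(app(X2, a), tree(W, 2)) = app(app(app(r(M, true), r(M, M)), a), tree(tree(M, X2), 2)),  app(tree(a, a), tree(app(true, nil), true)) = app(tree(a, a), tree(M, true)).
Delete trivial equation 2 = 2.
Decompose app/2: app(X2, a) = app(app(r(M, true), r(M, M)), a),  tree(W, 2) = tree(tree(M, X2), 2).
Decompose app/2: X2 = app(r(M, true), r(M, M)),  a = a.
Bind X2 := app(r(M, true), r(M, M)); substituting into the one remaining equation that mentions X2 gives: tree(W, 2) = tree(tree(M, app(r(M, true), r(M, M))), 2).
Delete trivial equation a = a.
Decompose tree/2: W = tree(M, app(r(M, true), r(M, M))),  2 = 2.
Bind W := tree(M, app(r(M, true), r(M, M))); no other remaining equation mentions W. Substituting into the earlier binding gives Q := tree(M, app(r(M, true), r(M, M))).
Delete trivial equation 2 = 2.
Decompose app/2: tree(a, a) = tree(a, a),  tree(app(true, nil), true) = tree(M, true).
Delete trivial equation tree(a, a) = tree(a, a).
Decompose tree/2: app(true, nil) = M,  true = true.
Bind M := app(true, nil); no other remaining equation mentions M. Substituting into the earlier bindings gives Q := tree(app(true, nil), app(r(app(true, nil), true), r(app(true, nil), app(true, nil)))), Y1 := app(true, nil), X2 := app(r(app(true, nil), true), r(app(true, nil), app(true, nil))), W := tree(app(true, nil), app(r(app(true, nil), true), r(app(true, nil), app(true, nil)))).
Delete trivial equation true = true.
MGU = { Q ↦ tree(app(true, nil), app(r(app(true, nil), true), r(app(true, nil), app(true, nil)))), Y1 ↦ app(true, nil), X2 ↦ app(r(app(true, nil), true), r(app(true, nil), app(true, nil))), W ↦ tree(app(true, nil), app(r(app(true, nil), true), r(app(true, nil), app(true, nil)))), M ↦ app(true, nil) }, so X2 ↦ app(r(app(true, nil), true), r(app(true, nil), app(true, nil))).

app(r(app(true, nil), true), r(app(true, nil), app(true, nil)))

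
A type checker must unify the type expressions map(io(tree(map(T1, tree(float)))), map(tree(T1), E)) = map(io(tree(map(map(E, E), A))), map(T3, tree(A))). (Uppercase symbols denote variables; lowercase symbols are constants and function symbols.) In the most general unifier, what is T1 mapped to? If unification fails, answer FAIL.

Decompose map/2: io(tree(map(T1, tree(float)))) = io(tree(map(map(E, E), A))),  map(tree(T1), E) = map(T3, tree(A)).
Decompose io/1: tree(map(T1, tree(float))) = tree(map(map(E, E), A)).
Decompose tree/1: map(T1, tree(float)) = map(map(E, E), A).
Decompose map/2: T1 = map(E, E),  tree(float) = A.
Bind T1 := map(E, E); substituting into the one remaining equation that mentions T1 gives: map(tree(map(E, E)), E) = map(T3, tree(A)).
Bind A := tree(float); substituting into the remaining equation gives: map(tree(map(E, E)), E) = map(T3, tree(tree(float))).
Decompose map/2: tree(map(E, E)) = T3,  E = tree(tree(float)).
Bind T3 := tree(map(E, E)); no other remaining equation mentions T3.
Bind E := tree(tree(float)). Substituting into the earlier bindings gives T1 := map(tree(tree(float)), tree(tree(float))), T3 := tree(map(tree(tree(float)), tree(tree(float)))).
MGU = { T1 := map(tree(tree(float)), tree(tree(float))), A := tree(float), T3 := tree(map(tree(tree(float)), tree(tree(float)))), E := tree(tree(float)) }, so T1 := map(tree(tree(float)), tree(tree(float))).

map(tree(tree(float)), tree(tree(float)))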